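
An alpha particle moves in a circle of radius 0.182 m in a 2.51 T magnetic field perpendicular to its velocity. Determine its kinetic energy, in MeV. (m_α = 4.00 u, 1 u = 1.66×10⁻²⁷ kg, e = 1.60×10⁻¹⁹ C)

K ≈ 10.1 MeV

v = qBr/m = (2×1.60×10^-19)(2.51)(0.182) / (6.64×10^-27) = 2.20×10^7 m/s.
K = ½mv² = 0.5·(6.64×10^-27)·(2.20×10^7)² = 1.61×10^-12 J = 10.1 MeV.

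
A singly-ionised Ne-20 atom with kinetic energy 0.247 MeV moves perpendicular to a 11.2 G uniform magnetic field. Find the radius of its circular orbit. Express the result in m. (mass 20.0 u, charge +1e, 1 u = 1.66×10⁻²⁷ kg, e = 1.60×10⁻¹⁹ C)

Convert the energy: K = 0.247 MeV = 3.95×10^-14 J.
v = √(2K/m) = √(2·3.95×10^-14/3.32×10^-26) = 1.54×10^6 m/s.
r = mv/(qB) = (3.32×10^-26)(1.54×10^6) / [(1×1.60×10^-19)(1.12×10^-3)] = 286 m.

r ≈ 286 m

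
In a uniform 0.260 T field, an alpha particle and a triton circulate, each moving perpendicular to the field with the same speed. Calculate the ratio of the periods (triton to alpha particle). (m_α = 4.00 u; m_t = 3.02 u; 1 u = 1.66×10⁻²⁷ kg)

T = 2πm/(qB) is independent of speed, so T₂/T₁ = (m₂/q₂)/(m₁/q₁).
T_{triton}/T_{alpha particle} = (5.01×10^-27/1e) / (6.64×10^-27/2e) = 1.51.

ratio ≈ 1.51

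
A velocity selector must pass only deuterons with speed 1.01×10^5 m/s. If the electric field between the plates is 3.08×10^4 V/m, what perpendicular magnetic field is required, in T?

B ≈ 0.305 T

qE = qvB ⇒ B = E/v = (3.08×10^4) / (1.01×10^5) = 0.305 T.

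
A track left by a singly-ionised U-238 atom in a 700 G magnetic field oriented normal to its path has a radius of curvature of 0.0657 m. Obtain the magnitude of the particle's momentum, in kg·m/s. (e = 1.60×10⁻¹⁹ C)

Since qvB = mv²/r, the momentum p = mv = qBr.
p = (1×1.60×10^-19)(0.0700)(0.0657) = 7.36×10^-22 kg·m/s.

p ≈ 7.36×10^-22 kg·m/s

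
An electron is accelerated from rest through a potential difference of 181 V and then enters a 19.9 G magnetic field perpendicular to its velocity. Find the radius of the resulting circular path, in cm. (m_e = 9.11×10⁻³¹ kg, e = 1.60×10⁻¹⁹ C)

The kinetic energy gained is K = qV = (1×1.60×10^-19)(181) = 2.90×10^-17 J.
v = √(2K/m) = 7.97×10^6 m/s.
r = mv/(qB) = (9.11×10^-31)(7.97×10^6) / [(1×1.60×10^-19)(1.99×10^-3)] = 0.0228 m.

r ≈ 2.28 cm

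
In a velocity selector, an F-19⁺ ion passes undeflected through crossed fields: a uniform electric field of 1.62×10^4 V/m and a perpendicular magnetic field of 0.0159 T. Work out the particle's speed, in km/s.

For zero net force, qE = qvB, so v = E/B.
v = (1.62×10^4) / (0.0159) = 1.02×10^6 m/s.

v ≈ 1020 km/s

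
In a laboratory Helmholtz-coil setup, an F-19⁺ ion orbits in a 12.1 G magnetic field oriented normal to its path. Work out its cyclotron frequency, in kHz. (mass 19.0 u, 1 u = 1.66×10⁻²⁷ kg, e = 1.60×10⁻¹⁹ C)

f ≈ 0.977 kHz

f = qB/(2πm) = (1×1.60×10^-19)(1.21×10^-3) / [2π(3.15×10^-26)] = 977 Hz.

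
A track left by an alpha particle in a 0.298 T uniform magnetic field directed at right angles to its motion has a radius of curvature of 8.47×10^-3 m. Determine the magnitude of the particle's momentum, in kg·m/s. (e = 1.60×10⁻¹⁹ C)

Since qvB = mv²/r, the momentum p = mv = qBr.
p = (2×1.60×10^-19)(0.298)(8.47×10^-3) = 8.08×10^-22 kg·m/s.

p ≈ 8.08×10^-22 kg·m/s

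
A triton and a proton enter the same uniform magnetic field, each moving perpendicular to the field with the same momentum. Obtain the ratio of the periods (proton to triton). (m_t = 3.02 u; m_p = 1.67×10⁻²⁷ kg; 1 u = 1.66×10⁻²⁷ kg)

T = 2πm/(qB) is independent of speed, so T₂/T₁ = (m₂/q₂)/(m₁/q₁).
T_{proton}/T_{triton} = (1.67×10^-27/1e) / (5.01×10^-27/1e) = 0.333.

ratio ≈ 0.333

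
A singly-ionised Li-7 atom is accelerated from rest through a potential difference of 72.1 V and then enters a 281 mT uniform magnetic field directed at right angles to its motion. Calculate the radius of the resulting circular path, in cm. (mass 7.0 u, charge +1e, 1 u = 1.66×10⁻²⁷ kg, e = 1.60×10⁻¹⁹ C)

r ≈ 1.15 cm

The kinetic energy gained is K = qV = (1×1.60×10^-19)(72.1) = 1.15×10^-17 J.
v = √(2K/m) = 4.46×10^4 m/s.
r = mv/(qB) = (1.16×10^-26)(4.46×10^4) / [(1×1.60×10^-19)(0.281)] = 0.0115 m.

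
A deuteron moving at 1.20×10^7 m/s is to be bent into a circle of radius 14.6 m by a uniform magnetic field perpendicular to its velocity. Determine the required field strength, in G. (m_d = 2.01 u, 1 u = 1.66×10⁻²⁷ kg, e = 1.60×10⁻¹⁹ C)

qvB = mv²/r gives B = mv/(qr).
B = (3.34×10^-27)(1.20×10^7) / [(1×1.60×10^-19)(14.6)] = 0.0171 T.

B ≈ 171 G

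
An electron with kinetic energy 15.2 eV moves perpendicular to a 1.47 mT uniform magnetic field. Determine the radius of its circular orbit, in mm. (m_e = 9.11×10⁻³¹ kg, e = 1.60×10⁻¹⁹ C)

Convert the energy: K = 15.2 eV = 2.43×10^-18 J.
v = √(2K/m) = √(2·2.43×10^-18/9.11×10^-31) = 2.31×10^6 m/s.
r = mv/(qB) = (9.11×10^-31)(2.31×10^6) / [(1×1.60×10^-19)(1.47×10^-3)] = 8.95×10^-3 m.

r ≈ 8.95 mm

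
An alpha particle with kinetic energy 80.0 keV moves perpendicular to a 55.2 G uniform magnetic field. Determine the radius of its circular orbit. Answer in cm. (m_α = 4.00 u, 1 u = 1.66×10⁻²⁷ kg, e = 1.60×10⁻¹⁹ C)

Convert the energy: K = 80.0 keV = 1.28×10^-14 J.
v = √(2K/m) = √(2·1.28×10^-14/6.64×10^-27) = 1.96×10^6 m/s.
r = mv/(qB) = (6.64×10^-27)(1.96×10^6) / [(2×1.60×10^-19)(5.52×10^-3)] = 7.38 m.

r ≈ 738 cm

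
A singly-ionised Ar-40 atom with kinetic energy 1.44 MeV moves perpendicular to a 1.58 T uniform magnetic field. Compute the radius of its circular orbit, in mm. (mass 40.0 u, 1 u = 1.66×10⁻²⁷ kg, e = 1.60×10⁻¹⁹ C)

r ≈ 692 mm

Convert the energy: K = 1.44 MeV = 2.30×10^-13 J.
v = √(2K/m) = √(2·2.30×10^-13/6.64×10^-26) = 2.63×10^6 m/s.
r = mv/(qB) = (6.64×10^-26)(2.63×10^6) / [(1×1.60×10^-19)(1.58)] = 0.692 m.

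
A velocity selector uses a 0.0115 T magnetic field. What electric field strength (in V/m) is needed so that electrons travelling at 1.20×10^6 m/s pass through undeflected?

E ≈ 1.38×10^4 V/m

qE = qvB ⇒ E = vB = (1.20×10^6)(0.0115) = 1.38×10^4 V/m.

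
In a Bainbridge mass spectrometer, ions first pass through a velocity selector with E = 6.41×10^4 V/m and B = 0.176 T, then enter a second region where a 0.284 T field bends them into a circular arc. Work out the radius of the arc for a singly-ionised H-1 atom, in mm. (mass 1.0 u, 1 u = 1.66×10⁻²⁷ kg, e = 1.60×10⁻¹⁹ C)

r ≈ 13.3 mm

The selector passes v = E/B = 6.41×10^4/0.176 = 3.64×10^5 m/s.
In the deflection region, r = mv/(qB₂) = (1.66×10^-27)(3.64×10^5) / [(1×1.60×10^-19)(0.284)] = 0.0133 m.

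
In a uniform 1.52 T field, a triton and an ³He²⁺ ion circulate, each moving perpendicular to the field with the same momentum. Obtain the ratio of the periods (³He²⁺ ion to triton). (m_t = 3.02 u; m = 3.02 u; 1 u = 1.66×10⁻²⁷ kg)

T = 2πm/(qB) is independent of speed, so T₂/T₁ = (m₂/q₂)/(m₁/q₁).
T_{³He²⁺ ion}/T_{triton} = (5.01×10^-27/2e) / (5.01×10^-27/1e) = 0.500.

ratio ≈ 0.500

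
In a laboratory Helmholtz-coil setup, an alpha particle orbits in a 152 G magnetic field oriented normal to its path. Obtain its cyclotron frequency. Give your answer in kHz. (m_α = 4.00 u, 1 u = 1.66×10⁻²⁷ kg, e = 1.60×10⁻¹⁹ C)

f ≈ 117 kHz

f = qB/(2πm) = (2×1.60×10^-19)(0.0152) / [2π(6.64×10^-27)] = 1.17×10^5 Hz.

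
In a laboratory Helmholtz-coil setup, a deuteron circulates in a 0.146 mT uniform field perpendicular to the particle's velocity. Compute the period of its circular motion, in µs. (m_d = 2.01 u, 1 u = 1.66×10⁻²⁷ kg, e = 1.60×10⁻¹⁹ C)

T ≈ 897 µs

The cyclotron period is independent of speed: T = 2πm/(qB).
T = 2π(3.34×10^-27) / [(1×1.60×10^-19)(1.46×10^-4)] = 8.97×10^-4 s.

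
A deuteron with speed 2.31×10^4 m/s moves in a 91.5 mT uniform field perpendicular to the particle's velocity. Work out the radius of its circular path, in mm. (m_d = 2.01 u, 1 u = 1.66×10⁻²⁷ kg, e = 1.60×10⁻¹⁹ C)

The magnetic force provides the centripetal force: qvB = mv²/r, so r = mv/(qB).
r = (3.34×10^-27 kg)(2.31×10^4 m/s) / [(1×1.60×10^-19 C)(0.0915 T)] = 5.26×10^-3 m.

r ≈ 5.26 mm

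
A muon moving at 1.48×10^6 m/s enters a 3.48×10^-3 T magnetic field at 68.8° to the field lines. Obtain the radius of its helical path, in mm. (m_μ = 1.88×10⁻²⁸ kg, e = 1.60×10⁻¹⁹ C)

Only the perpendicular component v⊥ = v sin68.8° = 1.38×10^6 m/s is bent by the field.
r = m v⊥ /(qB) = (1.88×10^-28)(1.38×10^6) / [(1×1.60×10^-19)(3.48×10^-3)] = 0.466 m.

r ≈ 466 mm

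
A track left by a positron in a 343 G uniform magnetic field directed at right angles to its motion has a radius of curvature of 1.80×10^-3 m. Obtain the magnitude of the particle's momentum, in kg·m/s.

Since qvB = mv²/r, the momentum p = mv = qBr.
p = (1×1.60×10^-19)(0.0343)(1.80×10^-3) = 9.88×10^-24 kg·m/s.

p ≈ 9.88×10^-24 kg·m/s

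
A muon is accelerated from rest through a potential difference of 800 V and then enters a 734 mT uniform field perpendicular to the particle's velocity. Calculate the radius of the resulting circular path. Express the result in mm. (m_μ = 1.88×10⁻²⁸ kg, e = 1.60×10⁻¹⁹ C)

The kinetic energy gained is K = qV = (1×1.60×10^-19)(800) = 1.28×10^-16 J.
v = √(2K/m) = 1.17×10^6 m/s.
r = mv/(qB) = (1.88×10^-28)(1.17×10^6) / [(1×1.60×10^-19)(0.734)] = 1.87×10^-3 m.

r ≈ 1.87 mm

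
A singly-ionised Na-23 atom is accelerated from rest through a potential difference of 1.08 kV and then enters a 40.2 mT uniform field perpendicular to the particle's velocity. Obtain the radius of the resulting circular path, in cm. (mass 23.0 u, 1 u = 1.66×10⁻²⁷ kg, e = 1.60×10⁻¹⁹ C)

r ≈ 56.5 cm

The kinetic energy gained is K = qV = (1×1.60×10^-19)(1080) = 1.73×10^-16 J.
v = √(2K/m) = 9.51×10^4 m/s.
r = mv/(qB) = (3.82×10^-26)(9.51×10^4) / [(1×1.60×10^-19)(0.0402)] = 0.565 m.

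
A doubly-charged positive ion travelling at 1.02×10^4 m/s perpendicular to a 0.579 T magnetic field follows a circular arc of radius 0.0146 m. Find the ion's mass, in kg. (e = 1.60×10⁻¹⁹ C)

m ≈ 2.65×10^-25 kg

qvB = mv²/r ⇒ m = qBr/v.
m = (2×1.60×10^-19)(0.579)(0.0146) / (1.02×10^4) = 2.65×10^-25 kg.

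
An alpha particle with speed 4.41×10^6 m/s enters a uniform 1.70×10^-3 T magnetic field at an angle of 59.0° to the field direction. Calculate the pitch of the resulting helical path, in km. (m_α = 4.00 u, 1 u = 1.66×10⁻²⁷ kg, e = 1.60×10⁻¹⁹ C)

pitch ≈ 0.174 km

The velocity component along B is v∥ = v cos59.0° = 2.27×10^6 m/s.
The cyclotron period T = 2πm/(qB) = 7.67×10^-5 s is set by m, q, B alone.
Pitch = v∥·T = (2.27×10^6)(7.67×10^-5) = 174 m.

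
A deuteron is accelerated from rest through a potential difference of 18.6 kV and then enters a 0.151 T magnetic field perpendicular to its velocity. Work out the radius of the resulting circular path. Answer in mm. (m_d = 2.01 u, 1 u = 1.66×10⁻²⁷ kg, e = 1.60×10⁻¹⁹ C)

r ≈ 184 mm

The kinetic energy gained is K = qV = (1×1.60×10^-19)(1.86×10^4) = 2.98×10^-15 J.
v = √(2K/m) = 1.34×10^6 m/s.
r = mv/(qB) = (3.34×10^-27)(1.34×10^6) / [(1×1.60×10^-19)(0.151)] = 0.184 m.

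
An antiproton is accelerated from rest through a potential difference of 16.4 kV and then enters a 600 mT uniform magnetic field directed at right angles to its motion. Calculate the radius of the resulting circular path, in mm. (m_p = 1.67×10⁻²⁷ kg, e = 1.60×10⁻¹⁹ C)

The kinetic energy gained is K = qV = (1×1.60×10^-19)(1.64×10^4) = 2.62×10^-15 J.
v = √(2K/m) = 1.77×10^6 m/s.
r = mv/(qB) = (1.67×10^-27)(1.77×10^6) / [(1×1.60×10^-19)(0.600)] = 0.0308 m.

r ≈ 30.8 mm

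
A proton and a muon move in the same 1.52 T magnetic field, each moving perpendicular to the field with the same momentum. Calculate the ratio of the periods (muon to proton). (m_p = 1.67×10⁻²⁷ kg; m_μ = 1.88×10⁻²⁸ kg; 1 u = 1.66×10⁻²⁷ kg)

ratio ≈ 0.113

T = 2πm/(qB) is independent of speed, so T₂/T₁ = (m₂/q₂)/(m₁/q₁).
T_{muon}/T_{proton} = (1.88×10^-28/1e) / (1.67×10^-27/1e) = 0.113.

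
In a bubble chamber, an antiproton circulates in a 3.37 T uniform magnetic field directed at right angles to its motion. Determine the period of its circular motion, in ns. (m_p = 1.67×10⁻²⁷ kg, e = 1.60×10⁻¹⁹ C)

T ≈ 19.5 ns

The cyclotron period is independent of speed: T = 2πm/(qB).
T = 2π(1.67×10^-27) / [(1×1.60×10^-19)(3.37)] = 1.95×10^-8 s.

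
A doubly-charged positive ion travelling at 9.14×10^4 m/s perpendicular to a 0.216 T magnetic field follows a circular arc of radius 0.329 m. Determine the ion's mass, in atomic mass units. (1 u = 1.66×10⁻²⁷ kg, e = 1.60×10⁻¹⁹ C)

m ≈ 150 u

qvB = mv²/r ⇒ m = qBr/v.
m = (2×1.60×10^-19)(0.216)(0.329) / (9.14×10^4) = 2.49×10^-25 kg = 150 u.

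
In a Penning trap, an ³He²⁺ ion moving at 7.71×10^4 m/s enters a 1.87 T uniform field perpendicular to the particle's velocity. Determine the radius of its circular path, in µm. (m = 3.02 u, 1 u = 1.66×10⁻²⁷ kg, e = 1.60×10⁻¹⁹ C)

The magnetic force provides the centripetal force: qvB = mv²/r, so r = mv/(qB).
r = (5.01×10^-27 kg)(7.71×10^4 m/s) / [(2×1.60×10^-19 C)(1.87 T)] = 6.46×10^-4 m.

r ≈ 646 µm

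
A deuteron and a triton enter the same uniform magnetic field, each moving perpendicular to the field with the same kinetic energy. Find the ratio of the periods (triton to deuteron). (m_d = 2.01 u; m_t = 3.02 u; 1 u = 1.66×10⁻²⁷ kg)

ratio ≈ 1.50

T = 2πm/(qB) is independent of speed, so T₂/T₁ = (m₂/q₂)/(m₁/q₁).
T_{triton}/T_{deuteron} = (5.01×10^-27/1e) / (3.34×10^-27/1e) = 1.50.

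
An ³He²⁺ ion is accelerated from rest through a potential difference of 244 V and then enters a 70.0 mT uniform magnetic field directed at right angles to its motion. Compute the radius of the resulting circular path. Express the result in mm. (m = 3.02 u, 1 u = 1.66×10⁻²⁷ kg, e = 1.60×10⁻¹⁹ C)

The kinetic energy gained is K = qV = (2×1.60×10^-19)(244) = 7.81×10^-17 J.
v = √(2K/m) = 1.76×10^5 m/s.
r = mv/(qB) = (5.01×10^-27)(1.76×10^5) / [(2×1.60×10^-19)(0.0700)] = 0.0395 m.

r ≈ 39.5 mm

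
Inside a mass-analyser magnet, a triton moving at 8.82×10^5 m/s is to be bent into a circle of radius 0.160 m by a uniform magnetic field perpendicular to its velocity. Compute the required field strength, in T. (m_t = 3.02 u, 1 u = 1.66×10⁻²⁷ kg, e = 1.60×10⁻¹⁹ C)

qvB = mv²/r gives B = mv/(qr).
B = (5.01×10^-27)(8.82×10^5) / [(1×1.60×10^-19)(0.160)] = 0.173 T.

B ≈ 0.173 T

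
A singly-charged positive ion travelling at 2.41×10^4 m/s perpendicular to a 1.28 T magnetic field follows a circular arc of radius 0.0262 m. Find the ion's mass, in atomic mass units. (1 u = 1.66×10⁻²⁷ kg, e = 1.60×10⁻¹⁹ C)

m ≈ 134 u

qvB = mv²/r ⇒ m = qBr/v.
m = (1×1.60×10^-19)(1.28)(0.0262) / (2.41×10^4) = 2.23×10^-25 kg = 134 u.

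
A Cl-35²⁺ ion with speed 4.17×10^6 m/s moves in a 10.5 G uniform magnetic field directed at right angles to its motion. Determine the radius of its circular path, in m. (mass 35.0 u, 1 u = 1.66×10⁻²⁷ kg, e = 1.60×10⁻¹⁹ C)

The magnetic force provides the centripetal force: qvB = mv²/r, so r = mv/(qB).
r = (5.81×10^-26 kg)(4.17×10^6 m/s) / [(2×1.60×10^-19 C)(1.05×10^-3 T)] = 721 m.

r ≈ 721 m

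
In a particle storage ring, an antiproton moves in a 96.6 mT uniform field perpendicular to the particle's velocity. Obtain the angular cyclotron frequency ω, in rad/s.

ω ≈ 9.26×10^6 rad/s

ω = qB/m = (1×1.60×10^-19)(0.0966) / (1.67×10^-27) = 9.26×10^6 rad/s.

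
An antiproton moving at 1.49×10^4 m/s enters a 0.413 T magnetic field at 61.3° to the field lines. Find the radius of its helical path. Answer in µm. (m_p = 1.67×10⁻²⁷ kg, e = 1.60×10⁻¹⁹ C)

Only the perpendicular component v⊥ = v sin61.3° = 1.31×10^4 m/s is bent by the field.
r = m v⊥ /(qB) = (1.67×10^-27)(1.31×10^4) / [(1×1.60×10^-19)(0.413)] = 3.30×10^-4 m.

r ≈ 330 µm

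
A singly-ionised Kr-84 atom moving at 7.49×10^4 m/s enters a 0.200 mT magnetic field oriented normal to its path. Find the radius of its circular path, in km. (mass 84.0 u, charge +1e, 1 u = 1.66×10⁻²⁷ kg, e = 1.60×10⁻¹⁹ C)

The magnetic force provides the centripetal force: qvB = mv²/r, so r = mv/(qB).
r = (1.39×10^-25 kg)(7.49×10^4 m/s) / [(1×1.60×10^-19 C)(2.00×10^-4 T)] = 326 m.

r ≈ 0.326 km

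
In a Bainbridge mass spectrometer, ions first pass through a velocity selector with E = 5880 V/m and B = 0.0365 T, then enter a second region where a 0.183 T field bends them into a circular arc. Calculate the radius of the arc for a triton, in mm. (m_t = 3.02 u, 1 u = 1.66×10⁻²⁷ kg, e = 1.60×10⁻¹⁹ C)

r ≈ 27.6 mm

The selector passes v = E/B = 5880/0.0365 = 1.61×10^5 m/s.
In the deflection region, r = mv/(qB₂) = (5.01×10^-27)(1.61×10^5) / [(1×1.60×10^-19)(0.183)] = 0.0276 m.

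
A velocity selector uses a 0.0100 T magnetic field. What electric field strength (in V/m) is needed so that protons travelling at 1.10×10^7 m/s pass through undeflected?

E ≈ 1.10×10^5 V/m

qE = qvB ⇒ E = vB = (1.10×10^7)(0.0100) = 1.10×10^5 V/m.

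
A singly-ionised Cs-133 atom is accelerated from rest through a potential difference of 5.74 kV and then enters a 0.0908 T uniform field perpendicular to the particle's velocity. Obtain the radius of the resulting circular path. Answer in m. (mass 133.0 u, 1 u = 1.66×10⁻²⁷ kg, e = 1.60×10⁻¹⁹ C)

The kinetic energy gained is K = qV = (1×1.60×10^-19)(5740) = 9.18×10^-16 J.
v = √(2K/m) = 9.12×10^4 m/s.
r = mv/(qB) = (2.21×10^-25)(9.12×10^4) / [(1×1.60×10^-19)(0.0908)] = 1.39 m.

r ≈ 1.39 m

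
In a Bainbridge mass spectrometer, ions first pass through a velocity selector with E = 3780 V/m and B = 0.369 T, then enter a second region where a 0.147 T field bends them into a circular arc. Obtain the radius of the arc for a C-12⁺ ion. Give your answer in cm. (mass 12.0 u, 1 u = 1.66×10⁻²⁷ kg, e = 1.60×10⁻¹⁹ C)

r ≈ 0.868 cm

The selector passes v = E/B = 3780/0.369 = 1.02×10^4 m/s.
In the deflection region, r = mv/(qB₂) = (1.99×10^-26)(1.02×10^4) / [(1×1.60×10^-19)(0.147)] = 8.68×10^-3 m.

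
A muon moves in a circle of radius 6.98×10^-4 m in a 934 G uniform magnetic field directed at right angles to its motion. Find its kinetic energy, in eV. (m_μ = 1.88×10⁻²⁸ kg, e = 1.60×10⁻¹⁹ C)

K ≈ 1.81 eV

v = qBr/m = (1×1.60×10^-19)(0.0934)(6.98×10^-4) / (1.88×10^-28) = 5.55×10^4 m/s.
K = ½mv² = 0.5·(1.88×10^-28)·(5.55×10^4)² = 2.89×10^-19 J = 1.81 eV.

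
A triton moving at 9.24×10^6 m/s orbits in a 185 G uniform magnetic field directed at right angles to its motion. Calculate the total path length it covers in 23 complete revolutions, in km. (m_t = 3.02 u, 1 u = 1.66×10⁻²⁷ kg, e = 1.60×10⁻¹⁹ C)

r = mv/(qB) = 15.6 m, so one revolution covers 2πr = 98.3 m.
In 23 revolutions: L = 23·2πr = 2260 m.

L ≈ 2.26 km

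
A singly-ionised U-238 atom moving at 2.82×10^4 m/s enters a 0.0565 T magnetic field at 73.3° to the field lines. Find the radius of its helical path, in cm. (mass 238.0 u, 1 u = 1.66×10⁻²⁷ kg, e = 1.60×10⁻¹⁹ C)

r ≈ 118 cm

Only the perpendicular component v⊥ = v sin73.3° = 2.70×10^4 m/s is bent by the field.
r = m v⊥ /(qB) = (3.95×10^-25)(2.70×10^4) / [(1×1.60×10^-19)(0.0565)] = 1.18 m.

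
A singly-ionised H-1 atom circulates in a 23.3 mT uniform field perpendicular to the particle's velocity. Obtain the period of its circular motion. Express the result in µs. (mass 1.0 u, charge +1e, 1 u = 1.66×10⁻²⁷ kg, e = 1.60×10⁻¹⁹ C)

The cyclotron period is independent of speed: T = 2πm/(qB).
T = 2π(1.66×10^-27) / [(1×1.60×10^-19)(0.0233)] = 2.80×10^-6 s.

T ≈ 2.80 µs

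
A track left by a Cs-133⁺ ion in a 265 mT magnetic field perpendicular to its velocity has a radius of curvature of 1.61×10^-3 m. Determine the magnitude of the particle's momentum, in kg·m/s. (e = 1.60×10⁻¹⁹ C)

Since qvB = mv²/r, the momentum p = mv = qBr.
p = (1×1.60×10^-19)(0.265)(1.61×10^-3) = 6.83×10^-23 kg·m/s.

p ≈ 6.83×10^-23 kg·m/s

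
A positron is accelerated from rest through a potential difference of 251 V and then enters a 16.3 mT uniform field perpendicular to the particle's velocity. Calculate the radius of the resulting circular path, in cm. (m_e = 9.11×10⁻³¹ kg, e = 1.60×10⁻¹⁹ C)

The kinetic energy gained is K = qV = (1×1.60×10^-19)(251) = 4.02×10^-17 J.
v = √(2K/m) = 9.39×10^6 m/s.
r = mv/(qB) = (9.11×10^-31)(9.39×10^6) / [(1×1.60×10^-19)(0.0163)] = 3.28×10^-3 m.

r ≈ 0.328 cm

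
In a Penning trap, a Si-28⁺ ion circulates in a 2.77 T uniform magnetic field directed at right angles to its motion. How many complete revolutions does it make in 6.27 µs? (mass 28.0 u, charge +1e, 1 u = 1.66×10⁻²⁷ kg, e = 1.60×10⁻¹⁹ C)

T = 2πm/(qB) = 2π(4.648×10^-26) / [(1×1.60×10^-19)(2.77)] = 6.5894×10^-7 s.
N = t/T = 6.27×10^-6 / 6.5894×10^-7 ≈ 9.52, so 9 complete revolutions.

N = 9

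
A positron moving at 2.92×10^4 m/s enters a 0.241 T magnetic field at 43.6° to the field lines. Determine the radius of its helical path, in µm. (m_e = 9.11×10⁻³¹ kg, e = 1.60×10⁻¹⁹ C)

Only the perpendicular component v⊥ = v sin43.6° = 2.01×10^4 m/s is bent by the field.
r = m v⊥ /(qB) = (9.11×10^-31)(2.01×10^4) / [(1×1.60×10^-19)(0.241)] = 4.76×10^-7 m.

r ≈ 0.476 µm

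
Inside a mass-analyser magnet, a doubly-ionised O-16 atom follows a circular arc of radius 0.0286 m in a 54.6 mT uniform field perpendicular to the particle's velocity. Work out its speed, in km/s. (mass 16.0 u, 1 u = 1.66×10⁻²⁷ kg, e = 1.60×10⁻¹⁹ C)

v ≈ 18.8 km/s

From qvB = mv²/r, v = qBr/m.
v = (2×1.60×10^-19)(0.0546)(0.0286) / (2.66×10^-26) = 1.88×10^4 m/s.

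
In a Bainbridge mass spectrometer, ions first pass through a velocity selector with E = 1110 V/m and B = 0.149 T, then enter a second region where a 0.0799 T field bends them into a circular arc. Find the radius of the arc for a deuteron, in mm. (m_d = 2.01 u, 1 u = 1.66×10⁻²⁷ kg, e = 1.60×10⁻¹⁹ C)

r ≈ 1.94 mm

The selector passes v = E/B = 1110/0.149 = 7450 m/s.
In the deflection region, r = mv/(qB₂) = (3.34×10^-27)(7450) / [(1×1.60×10^-19)(0.0799)] = 1.94×10^-3 m.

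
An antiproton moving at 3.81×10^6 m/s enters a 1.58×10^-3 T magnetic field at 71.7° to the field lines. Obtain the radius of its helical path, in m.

r ≈ 23.9 m

Only the perpendicular component v⊥ = v sin71.7° = 3.62×10^6 m/s is bent by the field.
r = m v⊥ /(qB) = (1.67×10^-27)(3.62×10^6) / [(1×1.60×10^-19)(1.58×10^-3)] = 23.9 m.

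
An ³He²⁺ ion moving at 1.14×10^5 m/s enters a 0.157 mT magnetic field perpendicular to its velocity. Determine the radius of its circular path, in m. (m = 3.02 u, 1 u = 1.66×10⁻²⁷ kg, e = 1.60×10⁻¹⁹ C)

The magnetic force provides the centripetal force: qvB = mv²/r, so r = mv/(qB).
r = (5.01×10^-27 kg)(1.14×10^5 m/s) / [(2×1.60×10^-19 C)(1.57×10^-4 T)] = 11.4 m.

r ≈ 11.4 m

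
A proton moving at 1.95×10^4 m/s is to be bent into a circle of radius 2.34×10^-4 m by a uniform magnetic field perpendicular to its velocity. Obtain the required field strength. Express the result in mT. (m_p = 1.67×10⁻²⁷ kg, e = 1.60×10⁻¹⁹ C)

qvB = mv²/r gives B = mv/(qr).
B = (1.67×10^-27)(1.95×10^4) / [(1×1.60×10^-19)(2.34×10^-4)] = 0.870 T.

B ≈ 870 mT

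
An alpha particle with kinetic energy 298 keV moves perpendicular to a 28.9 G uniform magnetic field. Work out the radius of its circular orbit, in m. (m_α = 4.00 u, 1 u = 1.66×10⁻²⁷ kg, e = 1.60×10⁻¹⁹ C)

r ≈ 27.2 m

Convert the energy: K = 298 keV = 4.77×10^-14 J.
v = √(2K/m) = √(2·4.77×10^-14/6.64×10^-27) = 3.79×10^6 m/s.
r = mv/(qB) = (6.64×10^-27)(3.79×10^6) / [(2×1.60×10^-19)(2.89×10^-3)] = 27.2 m.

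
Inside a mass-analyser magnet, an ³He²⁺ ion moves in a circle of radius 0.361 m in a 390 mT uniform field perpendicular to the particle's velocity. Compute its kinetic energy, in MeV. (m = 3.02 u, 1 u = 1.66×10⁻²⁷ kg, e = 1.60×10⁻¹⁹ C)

K ≈ 1.27 MeV

v = qBr/m = (2×1.60×10^-19)(0.390)(0.361) / (5.01×10^-27) = 8.99×10^6 m/s.
K = ½mv² = 0.5·(5.01×10^-27)·(8.99×10^6)² = 2.02×10^-13 J = 1.27 MeV.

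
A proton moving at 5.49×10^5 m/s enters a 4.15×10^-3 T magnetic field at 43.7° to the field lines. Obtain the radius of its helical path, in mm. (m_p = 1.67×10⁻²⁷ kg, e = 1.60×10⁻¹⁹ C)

r ≈ 954 mm

Only the perpendicular component v⊥ = v sin43.7° = 3.79×10^5 m/s is bent by the field.
r = m v⊥ /(qB) = (1.67×10^-27)(3.79×10^5) / [(1×1.60×10^-19)(4.15×10^-3)] = 0.954 m.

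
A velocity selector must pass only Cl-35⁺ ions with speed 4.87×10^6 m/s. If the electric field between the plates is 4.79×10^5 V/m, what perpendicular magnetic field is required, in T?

qE = qvB ⇒ B = E/v = (4.79×10^5) / (4.87×10^6) = 0.0984 T.

B ≈ 0.0984 T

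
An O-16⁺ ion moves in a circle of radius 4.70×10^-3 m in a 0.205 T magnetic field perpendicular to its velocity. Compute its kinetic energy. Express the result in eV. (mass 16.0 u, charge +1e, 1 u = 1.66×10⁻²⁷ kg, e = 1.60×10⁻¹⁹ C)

v = qBr/m = (1×1.60×10^-19)(0.205)(4.70×10^-3) / (2.66×10^-26) = 5800 m/s.
K = ½mv² = 0.5·(2.66×10^-26)·(5800)² = 4.47×10^-19 J = 2.80 eV.

K ≈ 2.80 eV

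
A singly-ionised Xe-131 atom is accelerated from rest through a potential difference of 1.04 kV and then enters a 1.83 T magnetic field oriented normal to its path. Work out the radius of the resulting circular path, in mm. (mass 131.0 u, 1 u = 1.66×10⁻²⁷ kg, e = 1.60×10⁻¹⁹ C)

r ≈ 29.1 mm

The kinetic energy gained is K = qV = (1×1.60×10^-19)(1040) = 1.66×10^-16 J.
v = √(2K/m) = 3.91×10^4 m/s.
r = mv/(qB) = (2.17×10^-25)(3.91×10^4) / [(1×1.60×10^-19)(1.83)] = 0.0291 m.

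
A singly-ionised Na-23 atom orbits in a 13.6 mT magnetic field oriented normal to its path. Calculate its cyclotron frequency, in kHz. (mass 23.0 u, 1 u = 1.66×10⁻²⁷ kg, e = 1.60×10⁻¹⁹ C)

f ≈ 9.07 kHz

f = qB/(2πm) = (1×1.60×10^-19)(0.0136) / [2π(3.82×10^-26)] = 9070 Hz.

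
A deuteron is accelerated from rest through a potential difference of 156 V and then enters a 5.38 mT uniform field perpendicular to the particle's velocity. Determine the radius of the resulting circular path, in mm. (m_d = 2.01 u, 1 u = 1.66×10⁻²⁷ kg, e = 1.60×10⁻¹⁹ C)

The kinetic energy gained is K = qV = (1×1.60×10^-19)(156) = 2.50×10^-17 J.
v = √(2K/m) = 1.22×10^5 m/s.
r = mv/(qB) = (3.34×10^-27)(1.22×10^5) / [(1×1.60×10^-19)(5.38×10^-3)] = 0.474 m.

r ≈ 474 mm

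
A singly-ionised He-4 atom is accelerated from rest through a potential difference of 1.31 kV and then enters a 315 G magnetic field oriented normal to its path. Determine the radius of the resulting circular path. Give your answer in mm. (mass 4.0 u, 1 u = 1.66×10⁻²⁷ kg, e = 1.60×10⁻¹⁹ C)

r ≈ 331 mm

The kinetic energy gained is K = qV = (1×1.60×10^-19)(1310) = 2.10×10^-16 J.
v = √(2K/m) = 2.51×10^5 m/s.
r = mv/(qB) = (6.64×10^-27)(2.51×10^5) / [(1×1.60×10^-19)(0.0315)] = 0.331 m.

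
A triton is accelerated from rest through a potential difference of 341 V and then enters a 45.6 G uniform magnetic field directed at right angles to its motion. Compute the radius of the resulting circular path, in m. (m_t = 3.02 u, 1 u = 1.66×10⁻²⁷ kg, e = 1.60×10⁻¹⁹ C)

r ≈ 1.01 m

The kinetic energy gained is K = qV = (1×1.60×10^-19)(341) = 5.46×10^-17 J.
v = √(2K/m) = 1.48×10^5 m/s.
r = mv/(qB) = (5.01×10^-27)(1.48×10^5) / [(1×1.60×10^-19)(4.56×10^-3)] = 1.01 m.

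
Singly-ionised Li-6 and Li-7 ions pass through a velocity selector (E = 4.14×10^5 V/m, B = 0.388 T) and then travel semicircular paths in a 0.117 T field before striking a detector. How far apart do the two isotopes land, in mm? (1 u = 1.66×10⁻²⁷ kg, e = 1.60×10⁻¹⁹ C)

Δd ≈ 189 mm

Both emerge at v = E/B₁ = 1.07×10^6 m/s.
r = mv/(qB₂), so r₁ = 0.5677 m and r₂ = 0.6623 m, giving Δr = 0.0946 m.
After a semicircle each ion lands a diameter 2r from the entry slit, so the separation is 2Δr = 0.189 m.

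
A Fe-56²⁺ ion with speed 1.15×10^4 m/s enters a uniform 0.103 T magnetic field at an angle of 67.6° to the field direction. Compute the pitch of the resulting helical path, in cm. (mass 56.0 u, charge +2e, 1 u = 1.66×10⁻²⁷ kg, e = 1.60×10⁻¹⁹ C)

pitch ≈ 7.77 cm

The velocity component along B is v∥ = v cos67.6° = 4380 m/s.
The cyclotron period T = 2πm/(qB) = 1.77×10^-5 s is set by m, q, B alone.
Pitch = v∥·T = (4380)(1.77×10^-5) = 0.0777 m.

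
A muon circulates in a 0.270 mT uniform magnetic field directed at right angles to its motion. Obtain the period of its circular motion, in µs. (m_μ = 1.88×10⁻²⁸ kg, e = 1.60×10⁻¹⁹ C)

T ≈ 27.3 µs

The cyclotron period is independent of speed: T = 2πm/(qB).
T = 2π(1.88×10^-28) / [(1×1.60×10^-19)(2.70×10^-4)] = 2.73×10^-5 s.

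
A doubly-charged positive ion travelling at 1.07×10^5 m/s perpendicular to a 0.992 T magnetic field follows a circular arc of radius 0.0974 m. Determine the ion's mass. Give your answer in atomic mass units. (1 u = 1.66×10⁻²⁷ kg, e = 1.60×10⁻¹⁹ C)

m ≈ 174 u

qvB = mv²/r ⇒ m = qBr/v.
m = (2×1.60×10^-19)(0.992)(0.0974) / (1.07×10^5) = 2.89×10^-25 kg = 174 u.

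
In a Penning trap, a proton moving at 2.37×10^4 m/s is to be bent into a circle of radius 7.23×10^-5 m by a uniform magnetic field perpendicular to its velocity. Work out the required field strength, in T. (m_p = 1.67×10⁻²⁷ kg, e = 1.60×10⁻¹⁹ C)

qvB = mv²/r gives B = mv/(qr).
B = (1.67×10^-27)(2.37×10^4) / [(1×1.60×10^-19)(7.23×10^-5)] = 3.42 T.

B ≈ 3.42 T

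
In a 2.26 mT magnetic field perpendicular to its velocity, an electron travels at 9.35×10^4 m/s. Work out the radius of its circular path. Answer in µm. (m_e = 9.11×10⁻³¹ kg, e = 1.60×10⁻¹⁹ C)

The magnetic force provides the centripetal force: qvB = mv²/r, so r = mv/(qB).
r = (9.11×10^-31 kg)(9.35×10^4 m/s) / [(1×1.60×10^-19 C)(2.26×10^-3 T)] = 2.36×10^-4 m.

r ≈ 236 µm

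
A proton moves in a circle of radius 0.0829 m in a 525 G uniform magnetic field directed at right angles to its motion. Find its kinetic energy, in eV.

v = qBr/m = (1×1.60×10^-19)(0.0525)(0.0829) / (1.67×10^-27) = 4.17×10^5 m/s.
K = ½mv² = 0.5·(1.67×10^-27)·(4.17×10^5)² = 1.45×10^-16 J = 907 eV.

K ≈ 907 eV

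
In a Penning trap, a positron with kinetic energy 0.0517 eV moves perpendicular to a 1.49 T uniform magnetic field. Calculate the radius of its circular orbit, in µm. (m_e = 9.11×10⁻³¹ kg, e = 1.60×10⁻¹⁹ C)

Convert the energy: K = 0.0517 eV = 8.27×10^-21 J.
v = √(2K/m) = √(2·8.27×10^-21/9.11×10^-31) = 1.35×10^5 m/s.
r = mv/(qB) = (9.11×10^-31)(1.35×10^5) / [(1×1.60×10^-19)(1.49)] = 5.15×10^-7 m.

r ≈ 0.515 µm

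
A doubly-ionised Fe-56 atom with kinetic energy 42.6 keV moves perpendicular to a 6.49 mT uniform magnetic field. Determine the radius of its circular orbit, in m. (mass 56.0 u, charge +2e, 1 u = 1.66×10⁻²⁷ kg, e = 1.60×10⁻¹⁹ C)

r ≈ 17.1 m

Convert the energy: K = 42.6 keV = 6.82×10^-15 J.
v = √(2K/m) = √(2·6.82×10^-15/9.30×10^-26) = 3.83×10^5 m/s.
r = mv/(qB) = (9.30×10^-26)(3.83×10^5) / [(2×1.60×10^-19)(6.49×10^-3)] = 17.1 m.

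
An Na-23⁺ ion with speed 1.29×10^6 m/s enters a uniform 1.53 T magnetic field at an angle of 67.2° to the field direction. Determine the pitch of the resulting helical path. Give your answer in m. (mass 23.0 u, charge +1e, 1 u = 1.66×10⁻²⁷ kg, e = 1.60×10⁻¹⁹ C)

pitch ≈ 0.490 m

The velocity component along B is v∥ = v cos67.2° = 5.00×10^5 m/s.
The cyclotron period T = 2πm/(qB) = 9.80×10^-7 s is set by m, q, B alone.
Pitch = v∥·T = (5.00×10^5)(9.80×10^-7) = 0.490 m.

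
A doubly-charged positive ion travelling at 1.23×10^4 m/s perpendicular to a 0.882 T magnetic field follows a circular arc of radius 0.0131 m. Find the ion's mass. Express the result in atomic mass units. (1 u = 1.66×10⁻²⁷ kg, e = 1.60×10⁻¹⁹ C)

qvB = mv²/r ⇒ m = qBr/v.
m = (2×1.60×10^-19)(0.882)(0.0131) / (1.23×10^4) = 3.01×10^-25 kg = 181 u.

m ≈ 181 u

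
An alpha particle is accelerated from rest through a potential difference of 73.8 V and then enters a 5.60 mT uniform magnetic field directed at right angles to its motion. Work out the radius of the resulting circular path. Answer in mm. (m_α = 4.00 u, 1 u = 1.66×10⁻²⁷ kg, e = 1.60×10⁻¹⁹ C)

The kinetic energy gained is K = qV = (2×1.60×10^-19)(73.8) = 2.36×10^-17 J.
v = √(2K/m) = 8.43×10^4 m/s.
r = mv/(qB) = (6.64×10^-27)(8.43×10^4) / [(2×1.60×10^-19)(5.60×10^-3)] = 0.313 m.

r ≈ 313 mm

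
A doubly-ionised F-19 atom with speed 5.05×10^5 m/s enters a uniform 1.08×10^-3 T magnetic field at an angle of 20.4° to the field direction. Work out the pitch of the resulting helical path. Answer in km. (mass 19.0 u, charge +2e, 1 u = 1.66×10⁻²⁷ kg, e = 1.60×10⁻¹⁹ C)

The velocity component along B is v∥ = v cos20.4° = 4.73×10^5 m/s.
The cyclotron period T = 2πm/(qB) = 5.73×10^-4 s is set by m, q, B alone.
Pitch = v∥·T = (4.73×10^5)(5.73×10^-4) = 271 m.

pitch ≈ 0.271 km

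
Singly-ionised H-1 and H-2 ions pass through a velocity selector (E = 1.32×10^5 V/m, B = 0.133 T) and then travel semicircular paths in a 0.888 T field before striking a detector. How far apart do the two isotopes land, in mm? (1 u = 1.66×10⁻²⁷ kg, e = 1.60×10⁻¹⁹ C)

Δd ≈ 23.2 mm

Both emerge at v = E/B₁ = 9.92×10^5 m/s.
r = mv/(qB₂), so r₁ = 0.0116 m and r₂ = 0.0232 m, giving Δr = 0.0116 m.
After a semicircle each ion lands a diameter 2r from the entry slit, so the separation is 2Δr = 0.0232 m.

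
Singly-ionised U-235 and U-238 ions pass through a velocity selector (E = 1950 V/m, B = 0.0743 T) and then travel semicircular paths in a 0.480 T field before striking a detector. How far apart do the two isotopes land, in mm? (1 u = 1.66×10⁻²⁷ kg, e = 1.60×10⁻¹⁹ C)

Both emerge at v = E/B₁ = 2.62×10^4 m/s.
r = mv/(qB₂), so r₁ = 0.13331 m and r₂ = 0.13501 m, giving Δr = 1.70×10^-3 m.
After a semicircle each ion lands a diameter 2r from the entry slit, so the separation is 2Δr = 3.40×10^-3 m.

Δd ≈ 3.40 mm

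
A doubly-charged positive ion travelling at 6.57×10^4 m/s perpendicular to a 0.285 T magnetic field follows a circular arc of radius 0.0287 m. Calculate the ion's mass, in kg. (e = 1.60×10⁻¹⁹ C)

qvB = mv²/r ⇒ m = qBr/v.
m = (2×1.60×10^-19)(0.285)(0.0287) / (6.57×10^4) = 3.98×10^-26 kg.

m ≈ 3.98×10^-26 kg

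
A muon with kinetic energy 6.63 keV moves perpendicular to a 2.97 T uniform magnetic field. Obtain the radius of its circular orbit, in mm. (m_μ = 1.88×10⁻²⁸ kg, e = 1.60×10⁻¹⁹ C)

r ≈ 1.33 mm

Convert the energy: K = 6.63 keV = 1.06×10^-15 J.
v = √(2K/m) = √(2·1.06×10^-15/1.88×10^-28) = 3.36×10^6 m/s.
r = mv/(qB) = (1.88×10^-28)(3.36×10^6) / [(1×1.60×10^-19)(2.97)] = 1.33×10^-3 m.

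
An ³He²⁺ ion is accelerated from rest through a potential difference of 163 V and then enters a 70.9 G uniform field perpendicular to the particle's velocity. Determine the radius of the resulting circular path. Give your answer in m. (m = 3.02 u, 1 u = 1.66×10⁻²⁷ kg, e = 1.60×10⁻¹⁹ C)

The kinetic energy gained is K = qV = (2×1.60×10^-19)(163) = 5.22×10^-17 J.
v = √(2K/m) = 1.44×10^5 m/s.
r = mv/(qB) = (5.01×10^-27)(1.44×10^5) / [(2×1.60×10^-19)(7.09×10^-3)] = 0.319 m.

r ≈ 0.319 m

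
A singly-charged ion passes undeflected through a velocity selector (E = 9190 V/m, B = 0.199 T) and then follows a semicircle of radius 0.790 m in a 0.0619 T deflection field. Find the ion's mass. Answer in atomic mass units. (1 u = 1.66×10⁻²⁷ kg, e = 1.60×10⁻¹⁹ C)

v = E/B₁ = 4.62×10^4 m/s.
From r = mv/(qB₂), m = qB₂r/v = (1×1.60×10^-19)(0.0619)(0.790) / (4.62×10^4) = 1.69×10^-25 kg.
In atomic mass units: m = 1.69×10^-25 / 1.66×10^-27 = 102 u.

m ≈ 102 u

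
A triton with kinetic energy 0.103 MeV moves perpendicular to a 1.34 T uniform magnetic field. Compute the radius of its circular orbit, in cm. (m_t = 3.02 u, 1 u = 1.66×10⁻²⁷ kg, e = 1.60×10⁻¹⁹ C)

r ≈ 6.00 cm

Convert the energy: K = 0.103 MeV = 1.65×10^-14 J.
v = √(2K/m) = √(2·1.65×10^-14/5.01×10^-27) = 2.56×10^6 m/s.
r = mv/(qB) = (5.01×10^-27)(2.56×10^6) / [(1×1.60×10^-19)(1.34)] = 0.0600 m.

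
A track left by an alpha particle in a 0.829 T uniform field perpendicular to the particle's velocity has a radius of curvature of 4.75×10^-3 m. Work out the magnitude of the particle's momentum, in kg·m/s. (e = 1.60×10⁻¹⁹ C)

Since qvB = mv²/r, the momentum p = mv = qBr.
p = (2×1.60×10^-19)(0.829)(4.75×10^-3) = 1.26×10^-21 kg·m/s.

p ≈ 1.26×10^-21 kg·m/s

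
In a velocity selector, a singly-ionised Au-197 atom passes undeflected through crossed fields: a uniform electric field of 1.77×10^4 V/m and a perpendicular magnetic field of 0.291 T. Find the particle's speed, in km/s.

v ≈ 60.8 km/s

For zero net force, qE = qvB, so v = E/B.
v = (1.77×10^4) / (0.291) = 6.08×10^4 m/s.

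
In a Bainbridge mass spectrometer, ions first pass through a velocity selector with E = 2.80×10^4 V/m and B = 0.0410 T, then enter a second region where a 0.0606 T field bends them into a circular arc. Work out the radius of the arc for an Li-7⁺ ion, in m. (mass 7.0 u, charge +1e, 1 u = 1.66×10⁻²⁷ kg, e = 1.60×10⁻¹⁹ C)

The selector passes v = E/B = 2.80×10^4/0.0410 = 6.83×10^5 m/s.
In the deflection region, r = mv/(qB₂) = (1.16×10^-26)(6.83×10^5) / [(1×1.60×10^-19)(0.0606)] = 0.818 m.

r ≈ 0.818 m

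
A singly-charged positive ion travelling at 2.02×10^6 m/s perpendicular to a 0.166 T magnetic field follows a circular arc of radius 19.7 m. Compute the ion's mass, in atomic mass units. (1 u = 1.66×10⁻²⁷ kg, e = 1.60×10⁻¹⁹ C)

qvB = mv²/r ⇒ m = qBr/v.
m = (1×1.60×10^-19)(0.166)(19.7) / (2.02×10^6) = 2.59×10^-25 kg = 156 u.

m ≈ 156 u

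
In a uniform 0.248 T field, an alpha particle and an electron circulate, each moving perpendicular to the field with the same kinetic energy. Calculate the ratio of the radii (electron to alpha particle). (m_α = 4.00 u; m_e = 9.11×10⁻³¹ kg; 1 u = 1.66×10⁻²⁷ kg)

r = √(2mK)/(qB) ⇒ at equal K, r ∝ √m/q.
r_{electron}/r_{alpha particle} = 0.0234.

ratio ≈ 0.0234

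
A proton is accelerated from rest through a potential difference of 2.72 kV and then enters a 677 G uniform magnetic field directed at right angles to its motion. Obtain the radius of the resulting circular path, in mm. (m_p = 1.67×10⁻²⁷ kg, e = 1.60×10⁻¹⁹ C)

The kinetic energy gained is K = qV = (1×1.60×10^-19)(2720) = 4.35×10^-16 J.
v = √(2K/m) = 7.22×10^5 m/s.
r = mv/(qB) = (1.67×10^-27)(7.22×10^5) / [(1×1.60×10^-19)(0.0677)] = 0.111 m.

r ≈ 111 mm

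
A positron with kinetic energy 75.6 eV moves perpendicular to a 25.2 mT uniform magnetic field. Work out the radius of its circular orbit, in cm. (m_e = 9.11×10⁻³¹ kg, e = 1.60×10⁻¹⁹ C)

Convert the energy: K = 75.6 eV = 1.21×10^-17 J.
v = √(2K/m) = √(2·1.21×10^-17/9.11×10^-31) = 5.15×10^6 m/s.
r = mv/(qB) = (9.11×10^-31)(5.15×10^6) / [(1×1.60×10^-19)(0.0252)] = 1.16×10^-3 m.

r ≈ 0.116 cm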